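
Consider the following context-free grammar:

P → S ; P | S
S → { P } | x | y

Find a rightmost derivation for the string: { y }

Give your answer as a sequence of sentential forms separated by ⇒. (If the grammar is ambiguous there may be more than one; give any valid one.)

P ⇒ S ⇒ { P } ⇒ { S } ⇒ { y }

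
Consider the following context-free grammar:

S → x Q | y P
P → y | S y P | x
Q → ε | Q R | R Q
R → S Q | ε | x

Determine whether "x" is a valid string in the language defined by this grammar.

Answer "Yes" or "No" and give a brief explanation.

Yes - a valid derivation exists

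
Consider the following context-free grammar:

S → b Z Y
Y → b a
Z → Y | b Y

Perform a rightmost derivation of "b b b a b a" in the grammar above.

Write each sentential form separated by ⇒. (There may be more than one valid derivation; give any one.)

S ⇒ b Z Y ⇒ b Z b a ⇒ b b Y b a ⇒ b b b a b a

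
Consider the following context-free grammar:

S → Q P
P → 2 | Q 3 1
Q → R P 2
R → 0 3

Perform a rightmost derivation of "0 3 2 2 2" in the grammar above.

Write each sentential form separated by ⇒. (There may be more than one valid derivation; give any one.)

S ⇒ Q P ⇒ Q 2 ⇒ R P 2 2 ⇒ R 2 2 2 ⇒ 0 3 2 2 2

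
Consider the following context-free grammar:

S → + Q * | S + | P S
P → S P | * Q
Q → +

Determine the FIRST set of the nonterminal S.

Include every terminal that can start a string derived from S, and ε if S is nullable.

We compute FIRST(S) using the standard algorithm.
FIRST(P) = {*, +}
FIRST(Q) = {+}
FIRST(S) = {*, +}
Therefore, FIRST(S) = {*, +}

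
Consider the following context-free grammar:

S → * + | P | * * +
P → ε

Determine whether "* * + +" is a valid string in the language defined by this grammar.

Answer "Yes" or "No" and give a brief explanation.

No - no valid derivation exists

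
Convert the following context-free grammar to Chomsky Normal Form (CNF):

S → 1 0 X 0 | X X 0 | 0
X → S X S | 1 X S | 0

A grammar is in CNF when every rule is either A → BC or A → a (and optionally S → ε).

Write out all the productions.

T1 → 1; T0 → 0; S → 0; X → 0; S → T1 X0; X0 → T0 X1; X1 → X T0; S → X X2; X2 → X T0; X → S X3; X3 → X S; X → T1 X4; X4 → X S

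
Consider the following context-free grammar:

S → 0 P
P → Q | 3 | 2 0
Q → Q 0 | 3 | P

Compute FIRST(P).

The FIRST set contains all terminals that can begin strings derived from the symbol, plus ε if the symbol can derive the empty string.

We compute FIRST(P) using the standard algorithm.
FIRST(P) = {2, 3}
FIRST(Q) = {2, 3}
FIRST(S) = {0}
Therefore, FIRST(P) = {2, 3}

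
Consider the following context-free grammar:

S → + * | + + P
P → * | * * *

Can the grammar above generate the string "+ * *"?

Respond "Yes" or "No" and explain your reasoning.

No - no valid derivation exists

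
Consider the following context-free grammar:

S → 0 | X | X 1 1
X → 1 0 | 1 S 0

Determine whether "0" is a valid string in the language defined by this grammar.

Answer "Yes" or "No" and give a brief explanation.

Yes - a valid derivation exists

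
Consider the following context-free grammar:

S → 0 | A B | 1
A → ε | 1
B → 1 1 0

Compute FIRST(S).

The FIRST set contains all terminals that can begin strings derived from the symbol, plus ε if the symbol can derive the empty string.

We compute FIRST(S) using the standard algorithm.
FIRST(A) = {1, ε}
FIRST(B) = {1}
FIRST(S) = {0, 1}
Therefore, FIRST(S) = {0, 1}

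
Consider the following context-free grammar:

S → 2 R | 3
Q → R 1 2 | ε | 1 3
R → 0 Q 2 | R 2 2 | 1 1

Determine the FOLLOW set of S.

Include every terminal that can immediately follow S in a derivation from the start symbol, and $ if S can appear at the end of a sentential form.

We compute FOLLOW(S) using the standard algorithm.
FOLLOW(S) starts with {$}.
FIRST(Q) = {0, 1, ε}
FIRST(R) = {0, 1}
FIRST(S) = {2, 3}
FOLLOW(Q) = {2}
FOLLOW(R) = {$, 1, 2}
FOLLOW(S) = {$}
Therefore, FOLLOW(S) = {$}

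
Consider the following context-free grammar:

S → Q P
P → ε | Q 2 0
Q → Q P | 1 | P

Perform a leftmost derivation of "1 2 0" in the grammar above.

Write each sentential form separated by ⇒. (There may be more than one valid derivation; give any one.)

S ⇒ Q P ⇒ P P ⇒ P ⇒ Q 2 0 ⇒ 1 2 0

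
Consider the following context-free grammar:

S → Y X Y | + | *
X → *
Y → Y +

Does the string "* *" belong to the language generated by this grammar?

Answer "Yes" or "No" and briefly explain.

No - no valid derivation exists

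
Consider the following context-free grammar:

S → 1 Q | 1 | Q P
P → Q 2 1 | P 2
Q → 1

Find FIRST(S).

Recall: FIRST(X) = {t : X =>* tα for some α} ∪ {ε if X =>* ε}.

We compute FIRST(S) using the standard algorithm.
FIRST(P) = {1}
FIRST(Q) = {1}
FIRST(S) = {1}
Therefore, FIRST(S) = {1}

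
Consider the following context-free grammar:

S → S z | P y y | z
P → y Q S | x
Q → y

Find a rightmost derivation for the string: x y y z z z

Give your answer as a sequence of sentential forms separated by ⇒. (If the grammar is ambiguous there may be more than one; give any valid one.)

S ⇒ S z ⇒ S z z ⇒ S z z z ⇒ P y y z z z ⇒ x y y z z z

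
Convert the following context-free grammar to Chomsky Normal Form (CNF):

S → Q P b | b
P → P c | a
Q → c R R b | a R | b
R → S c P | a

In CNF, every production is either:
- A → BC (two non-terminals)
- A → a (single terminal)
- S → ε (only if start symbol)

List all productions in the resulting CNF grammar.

TB → b; S → b; TC → c; P → a; TA → a; Q → b; R → a; S → Q X0; X0 → P TB; P → P TC; Q → TC X1; X1 → R X2; X2 → R TB; Q → TA R; R → S X3; X3 → TC P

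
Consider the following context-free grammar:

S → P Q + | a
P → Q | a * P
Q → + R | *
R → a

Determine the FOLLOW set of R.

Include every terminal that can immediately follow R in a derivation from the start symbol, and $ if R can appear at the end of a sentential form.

We compute FOLLOW(R) using the standard algorithm.
FOLLOW(S) starts with {$}.
FIRST(P) = {*, +, a}
FIRST(Q) = {*, +}
FIRST(R) = {a}
FIRST(S) = {*, +, a}
FOLLOW(P) = {*, +}
FOLLOW(Q) = {*, +}
FOLLOW(R) = {*, +}
FOLLOW(S) = {$}
Therefore, FOLLOW(R) = {*, +}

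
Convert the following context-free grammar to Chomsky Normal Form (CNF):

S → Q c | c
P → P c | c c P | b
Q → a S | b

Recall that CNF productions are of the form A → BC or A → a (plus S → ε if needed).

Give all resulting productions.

TC → c; S → c; P → b; TA → a; Q → b; S → Q TC; P → P TC; P → TC X0; X0 → TC P; Q → TA S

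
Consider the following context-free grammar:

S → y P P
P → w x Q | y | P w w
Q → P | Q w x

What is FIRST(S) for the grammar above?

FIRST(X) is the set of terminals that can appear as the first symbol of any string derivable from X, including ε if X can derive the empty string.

We compute FIRST(S) using the standard algorithm.
FIRST(P) = {w, y}
FIRST(Q) = {w, y}
FIRST(S) = {y}
Therefore, FIRST(S) = {y}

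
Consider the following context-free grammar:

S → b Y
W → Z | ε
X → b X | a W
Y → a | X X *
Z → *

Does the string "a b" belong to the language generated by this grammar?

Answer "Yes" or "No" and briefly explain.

No - no valid derivation exists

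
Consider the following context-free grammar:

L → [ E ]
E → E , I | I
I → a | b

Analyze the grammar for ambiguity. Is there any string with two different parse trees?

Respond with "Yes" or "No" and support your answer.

No - the grammar is unambiguous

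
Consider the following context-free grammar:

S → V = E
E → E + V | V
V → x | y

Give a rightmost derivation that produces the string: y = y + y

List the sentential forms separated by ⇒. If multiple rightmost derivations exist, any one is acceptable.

S ⇒ V = E ⇒ V = E + V ⇒ V = E + y ⇒ V = V + y ⇒ V = y + y ⇒ y = y + y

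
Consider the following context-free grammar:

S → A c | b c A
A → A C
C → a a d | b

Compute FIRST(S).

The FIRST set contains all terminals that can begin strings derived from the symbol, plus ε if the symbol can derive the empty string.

We compute FIRST(S) using the standard algorithm.
FIRST(A) = {}
FIRST(C) = {a, b}
FIRST(S) = {b}
Therefore, FIRST(S) = {b}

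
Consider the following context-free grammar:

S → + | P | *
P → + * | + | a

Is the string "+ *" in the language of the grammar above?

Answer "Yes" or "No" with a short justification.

Yes - a valid derivation exists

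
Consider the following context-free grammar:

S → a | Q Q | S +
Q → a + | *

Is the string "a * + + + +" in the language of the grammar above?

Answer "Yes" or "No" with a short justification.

No - no valid derivation exists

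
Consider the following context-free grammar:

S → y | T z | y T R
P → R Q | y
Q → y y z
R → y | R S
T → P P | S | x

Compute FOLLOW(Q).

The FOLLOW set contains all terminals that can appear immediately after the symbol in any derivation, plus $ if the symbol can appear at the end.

We compute FOLLOW(Q) using the standard algorithm.
FOLLOW(S) starts with {$}.
FIRST(P) = {y}
FIRST(Q) = {y}
FIRST(R) = {y}
FIRST(S) = {x, y}
FIRST(T) = {x, y}
FOLLOW(P) = {y, z}
FOLLOW(Q) = {y, z}
FOLLOW(R) = {$, x, y, z}
FOLLOW(S) = {$, x, y, z}
FOLLOW(T) = {y, z}
Therefore, FOLLOW(Q) = {y, z}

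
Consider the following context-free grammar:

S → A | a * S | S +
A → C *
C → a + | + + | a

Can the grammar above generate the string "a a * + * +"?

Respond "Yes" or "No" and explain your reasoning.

No - no valid derivation exists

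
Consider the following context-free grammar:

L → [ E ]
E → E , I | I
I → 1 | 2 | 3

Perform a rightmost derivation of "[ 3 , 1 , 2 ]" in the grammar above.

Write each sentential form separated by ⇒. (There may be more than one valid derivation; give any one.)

L ⇒ [ E ] ⇒ [ E , I ] ⇒ [ E , 2 ] ⇒ [ E , I , 2 ] ⇒ [ E , 1 , 2 ] ⇒ [ I , 1 , 2 ] ⇒ [ 3 , 1 , 2 ]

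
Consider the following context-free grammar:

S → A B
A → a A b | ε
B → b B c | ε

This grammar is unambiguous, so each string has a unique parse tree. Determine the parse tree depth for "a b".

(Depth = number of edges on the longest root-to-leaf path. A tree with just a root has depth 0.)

3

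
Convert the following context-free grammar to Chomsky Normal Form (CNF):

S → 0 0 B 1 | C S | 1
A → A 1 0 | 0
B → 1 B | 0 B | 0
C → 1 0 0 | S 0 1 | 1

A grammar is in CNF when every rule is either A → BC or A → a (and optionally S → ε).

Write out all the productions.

T0 → 0; T1 → 1; S → 1; A → 0; B → 0; C → 1; S → T0 X0; X0 → T0 X1; X1 → B T1; S → C S; A → A X2; X2 → T1 T0; B → T1 B; B → T0 B; C → T1 X3; X3 → T0 T0; C → S X4; X4 → T0 T1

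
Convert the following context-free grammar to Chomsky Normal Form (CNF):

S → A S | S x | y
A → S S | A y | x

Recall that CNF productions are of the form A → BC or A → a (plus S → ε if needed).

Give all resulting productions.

TX → x; S → y; TY → y; A → x; S → A S; S → S TX; A → S S; A → A TY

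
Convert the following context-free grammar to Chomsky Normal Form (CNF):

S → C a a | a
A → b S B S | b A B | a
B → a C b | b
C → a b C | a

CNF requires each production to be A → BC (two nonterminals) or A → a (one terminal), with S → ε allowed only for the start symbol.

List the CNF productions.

TA → a; S → a; TB → b; A → a; B → b; C → a; S → C X0; X0 → TA TA; A → TB X1; X1 → S X2; X2 → B S; A → TB X3; X3 → A B; B → TA X4; X4 → C TB; C → TA X5; X5 → TB C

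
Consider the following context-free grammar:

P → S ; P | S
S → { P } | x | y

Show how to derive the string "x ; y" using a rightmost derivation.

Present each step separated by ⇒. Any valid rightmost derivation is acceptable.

P ⇒ S ; P ⇒ S ; S ⇒ S ; y ⇒ x ; y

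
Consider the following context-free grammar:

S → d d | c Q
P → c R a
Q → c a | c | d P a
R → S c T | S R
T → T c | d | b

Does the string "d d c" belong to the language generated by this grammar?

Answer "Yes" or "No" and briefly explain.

No - no valid derivation exists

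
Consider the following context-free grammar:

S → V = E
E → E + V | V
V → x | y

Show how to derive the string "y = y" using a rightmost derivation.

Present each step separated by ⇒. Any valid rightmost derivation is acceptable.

S ⇒ V = E ⇒ V = V ⇒ V = y ⇒ y = y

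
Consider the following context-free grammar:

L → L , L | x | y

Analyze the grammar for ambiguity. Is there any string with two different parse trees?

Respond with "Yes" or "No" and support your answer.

Yes - the string 'x , y , x , y , x' has two distinct parse trees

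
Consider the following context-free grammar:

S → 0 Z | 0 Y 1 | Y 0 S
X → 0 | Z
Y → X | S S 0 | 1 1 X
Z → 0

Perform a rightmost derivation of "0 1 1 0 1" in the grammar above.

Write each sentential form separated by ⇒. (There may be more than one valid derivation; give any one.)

S ⇒ 0 Y 1 ⇒ 0 1 1 X 1 ⇒ 0 1 1 0 1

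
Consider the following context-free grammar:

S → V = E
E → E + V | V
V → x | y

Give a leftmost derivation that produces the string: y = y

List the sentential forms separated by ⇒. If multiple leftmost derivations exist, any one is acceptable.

S ⇒ V = E ⇒ y = E ⇒ y = V ⇒ y = y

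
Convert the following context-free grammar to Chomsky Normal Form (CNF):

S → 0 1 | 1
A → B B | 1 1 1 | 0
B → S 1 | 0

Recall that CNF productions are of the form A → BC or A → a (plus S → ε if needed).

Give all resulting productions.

T0 → 0; T1 → 1; S → 1; A → 0; B → 0; S → T0 T1; A → B B; A → T1 X0; X0 → T1 T1; B → S T1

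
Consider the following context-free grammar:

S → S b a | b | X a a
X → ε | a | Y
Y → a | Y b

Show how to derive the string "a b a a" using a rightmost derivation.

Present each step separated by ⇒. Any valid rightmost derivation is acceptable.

S ⇒ X a a ⇒ Y a a ⇒ Y b a a ⇒ a b a a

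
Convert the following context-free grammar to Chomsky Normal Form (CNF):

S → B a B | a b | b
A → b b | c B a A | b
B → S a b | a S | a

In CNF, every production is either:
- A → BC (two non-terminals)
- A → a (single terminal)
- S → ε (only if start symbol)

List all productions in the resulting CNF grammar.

TA → a; TB → b; S → b; TC → c; A → b; B → a; S → B X0; X0 → TA B; S → TA TB; A → TB TB; A → TC X1; X1 → B X2; X2 → TA A; B → S X3; X3 → TA TB; B → TA S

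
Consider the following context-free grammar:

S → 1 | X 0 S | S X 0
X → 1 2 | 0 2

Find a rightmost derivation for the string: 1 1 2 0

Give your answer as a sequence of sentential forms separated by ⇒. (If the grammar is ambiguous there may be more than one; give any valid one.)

S ⇒ S X 0 ⇒ S 1 2 0 ⇒ 1 1 2 0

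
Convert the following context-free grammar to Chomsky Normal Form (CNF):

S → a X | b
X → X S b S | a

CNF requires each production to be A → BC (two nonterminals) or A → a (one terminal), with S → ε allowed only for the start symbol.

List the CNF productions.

TA → a; S → b; TB → b; X → a; S → TA X; X → X X0; X0 → S X1; X1 → TB S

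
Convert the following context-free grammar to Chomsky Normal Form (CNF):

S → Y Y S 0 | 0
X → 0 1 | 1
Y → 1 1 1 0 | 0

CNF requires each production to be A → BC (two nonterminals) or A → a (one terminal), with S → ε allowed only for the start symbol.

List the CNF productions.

T0 → 0; S → 0; T1 → 1; X → 1; Y → 0; S → Y X0; X0 → Y X1; X1 → S T0; X → T0 T1; Y → T1 X2; X2 → T1 X3; X3 → T1 T0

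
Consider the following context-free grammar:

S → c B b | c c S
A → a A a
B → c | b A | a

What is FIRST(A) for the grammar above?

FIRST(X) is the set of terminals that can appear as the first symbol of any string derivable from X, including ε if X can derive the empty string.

We compute FIRST(A) using the standard algorithm.
FIRST(A) = {a}
FIRST(B) = {a, b, c}
FIRST(S) = {c}
Therefore, FIRST(A) = {a}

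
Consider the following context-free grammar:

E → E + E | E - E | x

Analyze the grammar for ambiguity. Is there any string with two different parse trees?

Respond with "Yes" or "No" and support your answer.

Yes - the string 'x + x - x + x - x' has two distinct parse trees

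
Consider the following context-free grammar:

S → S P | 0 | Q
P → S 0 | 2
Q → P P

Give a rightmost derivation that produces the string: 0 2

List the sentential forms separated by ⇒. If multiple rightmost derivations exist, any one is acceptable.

S ⇒ S P ⇒ S 2 ⇒ 0 2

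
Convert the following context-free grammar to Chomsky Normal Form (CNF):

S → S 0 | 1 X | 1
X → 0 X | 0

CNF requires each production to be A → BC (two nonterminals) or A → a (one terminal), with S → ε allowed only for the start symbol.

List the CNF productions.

T0 → 0; T1 → 1; S → 1; X → 0; S → S T0; S → T1 X; X → T0 X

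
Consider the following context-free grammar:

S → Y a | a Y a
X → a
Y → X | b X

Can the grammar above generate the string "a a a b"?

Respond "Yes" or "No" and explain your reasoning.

No - no valid derivation exists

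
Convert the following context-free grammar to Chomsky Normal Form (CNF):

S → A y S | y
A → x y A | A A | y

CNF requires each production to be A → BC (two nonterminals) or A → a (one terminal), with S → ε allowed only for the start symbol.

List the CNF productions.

TY → y; S → y; TX → x; A → y; S → A X0; X0 → TY S; A → TX X1; X1 → TY A; A → A A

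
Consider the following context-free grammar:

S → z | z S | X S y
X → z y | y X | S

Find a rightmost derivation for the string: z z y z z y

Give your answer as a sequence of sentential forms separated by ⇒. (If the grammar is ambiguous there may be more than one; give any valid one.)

S ⇒ z S ⇒ z X S y ⇒ z X z S y ⇒ z X z z y ⇒ z z y z z y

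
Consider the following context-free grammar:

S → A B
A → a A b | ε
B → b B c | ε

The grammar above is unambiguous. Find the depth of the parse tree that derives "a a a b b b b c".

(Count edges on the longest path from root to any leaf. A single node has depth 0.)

5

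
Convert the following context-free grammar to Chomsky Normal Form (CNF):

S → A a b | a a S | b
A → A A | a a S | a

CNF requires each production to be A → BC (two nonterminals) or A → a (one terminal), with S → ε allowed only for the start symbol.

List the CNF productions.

TA → a; TB → b; S → b; A → a; S → A X0; X0 → TA TB; S → TA X1; X1 → TA S; A → A A; A → TA X2; X2 → TA S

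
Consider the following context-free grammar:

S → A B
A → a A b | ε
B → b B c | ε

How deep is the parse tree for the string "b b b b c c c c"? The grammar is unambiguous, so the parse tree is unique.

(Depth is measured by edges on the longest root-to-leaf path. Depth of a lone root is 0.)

6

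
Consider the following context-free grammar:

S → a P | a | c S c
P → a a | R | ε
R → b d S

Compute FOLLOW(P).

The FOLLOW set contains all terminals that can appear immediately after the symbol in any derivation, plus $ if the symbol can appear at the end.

We compute FOLLOW(P) using the standard algorithm.
FOLLOW(S) starts with {$}.
FIRST(P) = {a, b, ε}
FIRST(R) = {b}
FIRST(S) = {a, c}
FOLLOW(P) = {$, c}
FOLLOW(R) = {$, c}
FOLLOW(S) = {$, c}
Therefore, FOLLOW(P) = {$, c}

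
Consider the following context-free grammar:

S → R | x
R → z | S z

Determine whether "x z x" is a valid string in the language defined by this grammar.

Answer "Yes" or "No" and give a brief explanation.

No - no valid derivation exists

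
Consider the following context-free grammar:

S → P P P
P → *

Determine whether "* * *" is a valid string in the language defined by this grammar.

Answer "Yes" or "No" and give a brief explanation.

Yes - a valid derivation exists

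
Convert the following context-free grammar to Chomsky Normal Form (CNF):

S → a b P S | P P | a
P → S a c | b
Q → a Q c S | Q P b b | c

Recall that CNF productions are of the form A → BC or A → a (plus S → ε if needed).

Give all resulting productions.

TA → a; TB → b; S → a; TC → c; P → b; Q → c; S → TA X0; X0 → TB X1; X1 → P S; S → P P; P → S X2; X2 → TA TC; Q → TA X3; X3 → Q X4; X4 → TC S; Q → Q X5; X5 → P X6; X6 → TB TB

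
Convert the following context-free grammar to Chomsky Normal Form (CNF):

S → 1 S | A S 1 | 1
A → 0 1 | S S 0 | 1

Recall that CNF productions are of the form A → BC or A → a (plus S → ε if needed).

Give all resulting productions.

T1 → 1; S → 1; T0 → 0; A → 1; S → T1 S; S → A X0; X0 → S T1; A → T0 T1; A → S X1; X1 → S T0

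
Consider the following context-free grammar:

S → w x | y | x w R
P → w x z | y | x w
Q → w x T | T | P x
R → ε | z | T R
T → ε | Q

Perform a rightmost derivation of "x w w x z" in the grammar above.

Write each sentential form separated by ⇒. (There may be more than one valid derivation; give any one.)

S ⇒ x w R ⇒ x w T R ⇒ x w T z ⇒ x w Q z ⇒ x w w x T z ⇒ x w w x z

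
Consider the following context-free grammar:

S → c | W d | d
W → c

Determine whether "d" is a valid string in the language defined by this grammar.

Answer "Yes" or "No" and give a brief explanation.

Yes - a valid derivation exists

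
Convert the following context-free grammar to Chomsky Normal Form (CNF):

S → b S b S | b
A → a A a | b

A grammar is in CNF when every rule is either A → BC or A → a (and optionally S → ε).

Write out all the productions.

TB → b; S → b; TA → a; A → b; S → TB X0; X0 → S X1; X1 → TB S; A → TA X2; X2 → A TA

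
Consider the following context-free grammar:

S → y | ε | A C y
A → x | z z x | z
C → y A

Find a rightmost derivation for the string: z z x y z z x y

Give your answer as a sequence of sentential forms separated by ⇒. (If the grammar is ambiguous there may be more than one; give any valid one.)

S ⇒ A C y ⇒ A y A y ⇒ A y z z x y ⇒ z z x y z z x y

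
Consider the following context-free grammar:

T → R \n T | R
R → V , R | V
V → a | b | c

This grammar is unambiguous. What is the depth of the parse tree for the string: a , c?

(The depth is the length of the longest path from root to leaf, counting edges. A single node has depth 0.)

4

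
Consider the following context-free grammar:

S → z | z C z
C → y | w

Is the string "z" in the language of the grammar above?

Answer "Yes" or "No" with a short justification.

Yes - a valid derivation exists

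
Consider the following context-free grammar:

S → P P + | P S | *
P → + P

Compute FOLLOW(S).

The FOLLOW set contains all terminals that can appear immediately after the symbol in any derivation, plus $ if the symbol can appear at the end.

We compute FOLLOW(S) using the standard algorithm.
FOLLOW(S) starts with {$}.
FIRST(P) = {+}
FIRST(S) = {*, +}
FOLLOW(P) = {*, +}
FOLLOW(S) = {$}
Therefore, FOLLOW(S) = {$}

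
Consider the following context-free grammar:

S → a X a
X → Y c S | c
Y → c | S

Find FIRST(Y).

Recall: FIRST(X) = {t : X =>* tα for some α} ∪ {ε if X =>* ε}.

We compute FIRST(Y) using the standard algorithm.
FIRST(S) = {a}
FIRST(X) = {a, c}
FIRST(Y) = {a, c}
Therefore, FIRST(Y) = {a, c}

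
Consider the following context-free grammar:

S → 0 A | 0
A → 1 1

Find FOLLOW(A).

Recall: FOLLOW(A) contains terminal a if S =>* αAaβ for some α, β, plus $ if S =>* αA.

We compute FOLLOW(A) using the standard algorithm.
FOLLOW(S) starts with {$}.
FIRST(A) = {1}
FIRST(S) = {0}
FOLLOW(A) = {$}
FOLLOW(S) = {$}
Therefore, FOLLOW(A) = {$}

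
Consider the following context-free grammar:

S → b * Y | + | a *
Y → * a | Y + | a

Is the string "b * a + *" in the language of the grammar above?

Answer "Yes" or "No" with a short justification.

No - no valid derivation exists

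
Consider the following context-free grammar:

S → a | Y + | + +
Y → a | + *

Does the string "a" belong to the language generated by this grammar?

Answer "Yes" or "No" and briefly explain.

Yes - a valid derivation exists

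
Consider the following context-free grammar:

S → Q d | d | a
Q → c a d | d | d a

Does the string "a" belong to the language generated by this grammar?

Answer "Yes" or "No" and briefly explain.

Yes - a valid derivation exists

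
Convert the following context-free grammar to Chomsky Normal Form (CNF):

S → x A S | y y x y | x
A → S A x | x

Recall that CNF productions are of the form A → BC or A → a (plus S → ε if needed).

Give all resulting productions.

TX → x; TY → y; S → x; A → x; S → TX X0; X0 → A S; S → TY X1; X1 → TY X2; X2 → TX TY; A → S X3; X3 → A TX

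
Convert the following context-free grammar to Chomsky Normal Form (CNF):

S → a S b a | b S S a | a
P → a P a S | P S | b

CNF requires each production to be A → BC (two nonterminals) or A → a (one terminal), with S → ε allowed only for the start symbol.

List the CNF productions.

TA → a; TB → b; S → a; P → b; S → TA X0; X0 → S X1; X1 → TB TA; S → TB X2; X2 → S X3; X3 → S TA; P → TA X4; X4 → P X5; X5 → TA S; P → P S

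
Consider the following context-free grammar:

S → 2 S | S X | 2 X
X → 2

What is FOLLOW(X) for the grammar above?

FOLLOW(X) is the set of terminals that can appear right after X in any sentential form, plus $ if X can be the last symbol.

We compute FOLLOW(X) using the standard algorithm.
FOLLOW(S) starts with {$}.
FIRST(S) = {2}
FIRST(X) = {2}
FOLLOW(S) = {$, 2}
FOLLOW(X) = {$, 2}
Therefore, FOLLOW(X) = {$, 2}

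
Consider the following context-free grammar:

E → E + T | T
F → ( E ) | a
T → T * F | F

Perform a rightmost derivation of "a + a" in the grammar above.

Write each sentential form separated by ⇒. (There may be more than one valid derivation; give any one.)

E ⇒ E + T ⇒ E + F ⇒ E + a ⇒ T + a ⇒ F + a ⇒ a + a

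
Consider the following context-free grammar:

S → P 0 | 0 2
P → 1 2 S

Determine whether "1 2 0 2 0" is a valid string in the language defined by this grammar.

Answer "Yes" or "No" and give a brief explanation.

Yes - a valid derivation exists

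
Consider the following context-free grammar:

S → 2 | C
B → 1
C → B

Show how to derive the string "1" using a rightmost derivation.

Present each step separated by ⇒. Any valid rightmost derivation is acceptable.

S ⇒ C ⇒ B ⇒ 1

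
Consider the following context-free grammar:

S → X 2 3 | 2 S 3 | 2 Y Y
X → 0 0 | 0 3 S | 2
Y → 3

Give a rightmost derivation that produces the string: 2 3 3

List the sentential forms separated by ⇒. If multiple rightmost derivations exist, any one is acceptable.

S ⇒ 2 Y Y ⇒ 2 Y 3 ⇒ 2 3 3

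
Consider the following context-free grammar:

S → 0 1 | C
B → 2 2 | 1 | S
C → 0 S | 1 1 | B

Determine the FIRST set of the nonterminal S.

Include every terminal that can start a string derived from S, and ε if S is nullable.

We compute FIRST(S) using the standard algorithm.
FIRST(B) = {0, 1, 2}
FIRST(C) = {0, 1, 2}
FIRST(S) = {0, 1, 2}
Therefore, FIRST(S) = {0, 1, 2}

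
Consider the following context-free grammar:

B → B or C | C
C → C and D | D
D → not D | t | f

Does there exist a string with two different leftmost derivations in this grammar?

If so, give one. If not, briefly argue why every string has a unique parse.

No - every string in the language has a unique leftmost derivation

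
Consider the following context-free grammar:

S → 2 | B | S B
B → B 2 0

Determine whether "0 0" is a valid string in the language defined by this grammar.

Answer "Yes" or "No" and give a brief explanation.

No - no valid derivation exists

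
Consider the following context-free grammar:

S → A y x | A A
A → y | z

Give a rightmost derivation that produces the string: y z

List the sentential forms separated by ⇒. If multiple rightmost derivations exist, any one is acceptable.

S ⇒ A A ⇒ A z ⇒ y z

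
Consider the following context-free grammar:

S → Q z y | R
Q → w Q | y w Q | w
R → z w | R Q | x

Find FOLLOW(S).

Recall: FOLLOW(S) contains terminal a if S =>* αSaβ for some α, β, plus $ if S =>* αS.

We compute FOLLOW(S) using the standard algorithm.
FOLLOW(S) starts with {$}.
FIRST(Q) = {w, y}
FIRST(R) = {x, z}
FIRST(S) = {w, x, y, z}
FOLLOW(Q) = {$, w, y, z}
FOLLOW(R) = {$, w, y}
FOLLOW(S) = {$}
Therefore, FOLLOW(S) = {$}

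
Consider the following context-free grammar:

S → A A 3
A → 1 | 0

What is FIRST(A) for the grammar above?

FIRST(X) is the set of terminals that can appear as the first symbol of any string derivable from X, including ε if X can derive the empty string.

We compute FIRST(A) using the standard algorithm.
FIRST(A) = {0, 1}
FIRST(S) = {0, 1}
Therefore, FIRST(A) = {0, 1}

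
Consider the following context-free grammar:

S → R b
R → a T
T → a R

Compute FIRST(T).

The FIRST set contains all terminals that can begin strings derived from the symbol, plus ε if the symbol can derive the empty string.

We compute FIRST(T) using the standard algorithm.
FIRST(R) = {a}
FIRST(S) = {a}
FIRST(T) = {a}
Therefore, FIRST(T) = {a}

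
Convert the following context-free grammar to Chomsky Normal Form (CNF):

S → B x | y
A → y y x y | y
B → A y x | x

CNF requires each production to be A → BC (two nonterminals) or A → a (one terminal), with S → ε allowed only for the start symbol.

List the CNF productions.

TX → x; S → y; TY → y; A → y; B → x; S → B TX; A → TY X0; X0 → TY X1; X1 → TX TY; B → A X2; X2 → TY TX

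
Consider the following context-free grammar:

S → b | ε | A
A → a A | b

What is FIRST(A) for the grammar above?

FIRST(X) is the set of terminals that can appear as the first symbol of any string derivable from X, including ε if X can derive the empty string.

We compute FIRST(A) using the standard algorithm.
FIRST(A) = {a, b}
FIRST(S) = {a, b, ε}
Therefore, FIRST(A) = {a, b}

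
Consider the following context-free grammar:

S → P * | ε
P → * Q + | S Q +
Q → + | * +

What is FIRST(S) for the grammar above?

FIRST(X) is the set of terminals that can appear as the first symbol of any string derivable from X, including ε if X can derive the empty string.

We compute FIRST(S) using the standard algorithm.
FIRST(P) = {*, +}
FIRST(Q) = {*, +}
FIRST(S) = {*, +, ε}
Therefore, FIRST(S) = {*, +, ε}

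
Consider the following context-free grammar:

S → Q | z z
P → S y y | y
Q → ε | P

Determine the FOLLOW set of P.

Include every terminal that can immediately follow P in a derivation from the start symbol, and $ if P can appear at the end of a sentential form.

We compute FOLLOW(P) using the standard algorithm.
FOLLOW(S) starts with {$}.
FIRST(P) = {y, z}
FIRST(Q) = {y, z, ε}
FIRST(S) = {y, z, ε}
FOLLOW(P) = {$, y}
FOLLOW(Q) = {$, y}
FOLLOW(S) = {$, y}
Therefore, FOLLOW(P) = {$, y}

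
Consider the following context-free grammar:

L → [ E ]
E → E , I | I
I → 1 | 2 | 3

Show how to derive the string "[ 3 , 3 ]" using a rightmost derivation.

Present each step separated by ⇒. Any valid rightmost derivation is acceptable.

L ⇒ [ E ] ⇒ [ E , I ] ⇒ [ E , 3 ] ⇒ [ I , 3 ] ⇒ [ 3 , 3 ]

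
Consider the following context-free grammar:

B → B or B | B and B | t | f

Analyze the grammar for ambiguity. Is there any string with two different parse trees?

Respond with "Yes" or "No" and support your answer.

Yes - the string 't or f and t and f or t or f' has two distinct parse trees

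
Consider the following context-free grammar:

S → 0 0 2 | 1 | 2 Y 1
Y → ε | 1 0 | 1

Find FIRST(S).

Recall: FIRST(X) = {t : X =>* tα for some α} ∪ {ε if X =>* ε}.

We compute FIRST(S) using the standard algorithm.
FIRST(S) = {0, 1, 2}
FIRST(Y) = {1, ε}
Therefore, FIRST(S) = {0, 1, 2}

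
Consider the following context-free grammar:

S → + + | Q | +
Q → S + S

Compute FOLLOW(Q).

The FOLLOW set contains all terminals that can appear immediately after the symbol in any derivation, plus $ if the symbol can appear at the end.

We compute FOLLOW(Q) using the standard algorithm.
FOLLOW(S) starts with {$}.
FIRST(Q) = {+}
FIRST(S) = {+}
FOLLOW(Q) = {$, +}
FOLLOW(S) = {$, +}
Therefore, FOLLOW(Q) = {$, +}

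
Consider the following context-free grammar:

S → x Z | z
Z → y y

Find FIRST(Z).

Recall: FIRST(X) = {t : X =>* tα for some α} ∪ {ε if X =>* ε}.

We compute FIRST(Z) using the standard algorithm.
FIRST(S) = {x, z}
FIRST(Z) = {y}
Therefore, FIRST(Z) = {y}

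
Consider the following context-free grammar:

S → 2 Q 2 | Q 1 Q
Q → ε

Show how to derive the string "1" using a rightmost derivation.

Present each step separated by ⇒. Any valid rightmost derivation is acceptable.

S ⇒ Q 1 Q ⇒ Q 1 ⇒ 1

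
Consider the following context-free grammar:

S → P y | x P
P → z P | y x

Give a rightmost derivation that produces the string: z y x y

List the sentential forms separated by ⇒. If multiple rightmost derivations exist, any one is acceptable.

S ⇒ P y ⇒ z P y ⇒ z y x y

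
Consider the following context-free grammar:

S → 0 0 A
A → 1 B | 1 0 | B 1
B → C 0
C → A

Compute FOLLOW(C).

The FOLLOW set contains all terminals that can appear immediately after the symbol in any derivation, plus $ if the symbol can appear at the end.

We compute FOLLOW(C) using the standard algorithm.
FOLLOW(S) starts with {$}.
FIRST(A) = {1}
FIRST(B) = {1}
FIRST(C) = {1}
FIRST(S) = {0}
FOLLOW(A) = {$, 0}
FOLLOW(B) = {$, 0, 1}
FOLLOW(C) = {0}
FOLLOW(S) = {$}
Therefore, FOLLOW(C) = {0}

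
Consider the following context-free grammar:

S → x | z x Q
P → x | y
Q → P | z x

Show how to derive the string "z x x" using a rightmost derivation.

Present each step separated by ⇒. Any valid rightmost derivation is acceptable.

S ⇒ z x Q ⇒ z x P ⇒ z x x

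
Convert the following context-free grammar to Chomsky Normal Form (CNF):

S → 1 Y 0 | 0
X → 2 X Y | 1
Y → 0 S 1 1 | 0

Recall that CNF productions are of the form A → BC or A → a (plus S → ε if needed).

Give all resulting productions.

T1 → 1; T0 → 0; S → 0; T2 → 2; X → 1; Y → 0; S → T1 X0; X0 → Y T0; X → T2 X1; X1 → X Y; Y → T0 X2; X2 → S X3; X3 → T1 T1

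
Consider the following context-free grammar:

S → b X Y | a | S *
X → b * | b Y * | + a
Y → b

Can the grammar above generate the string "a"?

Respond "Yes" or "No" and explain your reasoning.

Yes - a valid derivation exists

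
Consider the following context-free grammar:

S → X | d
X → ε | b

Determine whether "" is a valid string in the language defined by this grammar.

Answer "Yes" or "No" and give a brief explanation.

Yes - a valid derivation exists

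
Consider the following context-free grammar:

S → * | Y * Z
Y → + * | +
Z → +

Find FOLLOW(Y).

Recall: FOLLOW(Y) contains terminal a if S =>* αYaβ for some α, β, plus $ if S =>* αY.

We compute FOLLOW(Y) using the standard algorithm.
FOLLOW(S) starts with {$}.
FIRST(S) = {*, +}
FIRST(Y) = {+}
FIRST(Z) = {+}
FOLLOW(S) = {$}
FOLLOW(Y) = {*}
FOLLOW(Z) = {$}
Therefore, FOLLOW(Y) = {*}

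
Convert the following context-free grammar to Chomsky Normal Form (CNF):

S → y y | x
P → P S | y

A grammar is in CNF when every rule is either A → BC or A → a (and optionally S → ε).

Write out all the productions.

TY → y; S → x; P → y; S → TY TY; P → P S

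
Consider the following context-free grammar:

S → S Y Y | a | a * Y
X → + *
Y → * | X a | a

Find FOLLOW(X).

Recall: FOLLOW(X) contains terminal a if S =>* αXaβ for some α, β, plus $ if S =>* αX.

We compute FOLLOW(X) using the standard algorithm.
FOLLOW(S) starts with {$}.
FIRST(S) = {a}
FIRST(X) = {+}
FIRST(Y) = {*, +, a}
FOLLOW(S) = {$, *, +, a}
FOLLOW(X) = {a}
FOLLOW(Y) = {$, *, +, a}
Therefore, FOLLOW(X) = {a}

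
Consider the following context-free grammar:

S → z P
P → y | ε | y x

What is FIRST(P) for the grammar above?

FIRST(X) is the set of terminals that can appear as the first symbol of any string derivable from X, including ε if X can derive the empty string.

We compute FIRST(P) using the standard algorithm.
FIRST(P) = {y, ε}
FIRST(S) = {z}
Therefore, FIRST(P) = {y, ε}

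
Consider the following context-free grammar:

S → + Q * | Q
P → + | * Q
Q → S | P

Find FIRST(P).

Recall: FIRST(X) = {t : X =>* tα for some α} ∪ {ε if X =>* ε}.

We compute FIRST(P) using the standard algorithm.
FIRST(P) = {*, +}
FIRST(Q) = {*, +}
FIRST(S) = {*, +}
Therefore, FIRST(P) = {*, +}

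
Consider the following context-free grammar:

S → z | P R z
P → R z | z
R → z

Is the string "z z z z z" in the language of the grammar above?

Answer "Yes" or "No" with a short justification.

No - no valid derivation exists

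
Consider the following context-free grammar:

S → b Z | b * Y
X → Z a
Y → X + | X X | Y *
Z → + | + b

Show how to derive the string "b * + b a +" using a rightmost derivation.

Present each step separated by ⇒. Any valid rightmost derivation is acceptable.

S ⇒ b * Y ⇒ b * X + ⇒ b * Z a + ⇒ b * + b a +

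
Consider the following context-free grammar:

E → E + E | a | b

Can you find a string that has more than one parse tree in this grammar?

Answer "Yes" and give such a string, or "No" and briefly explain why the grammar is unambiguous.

Yes - the string 'b + b + b' has two distinct parse trees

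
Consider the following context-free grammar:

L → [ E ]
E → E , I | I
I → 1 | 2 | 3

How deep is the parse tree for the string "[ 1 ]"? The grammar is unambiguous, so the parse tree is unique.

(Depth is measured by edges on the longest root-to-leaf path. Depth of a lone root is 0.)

3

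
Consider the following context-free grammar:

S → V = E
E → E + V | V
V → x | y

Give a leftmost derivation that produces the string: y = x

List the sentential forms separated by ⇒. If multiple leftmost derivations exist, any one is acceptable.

S ⇒ V = E ⇒ y = E ⇒ y = V ⇒ y = x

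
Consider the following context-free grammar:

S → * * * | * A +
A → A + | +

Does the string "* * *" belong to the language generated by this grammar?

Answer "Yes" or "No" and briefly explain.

Yes - a valid derivation exists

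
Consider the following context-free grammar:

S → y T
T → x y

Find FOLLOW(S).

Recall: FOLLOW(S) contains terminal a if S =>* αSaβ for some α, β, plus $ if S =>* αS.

We compute FOLLOW(S) using the standard algorithm.
FOLLOW(S) starts with {$}.
FIRST(S) = {y}
FIRST(T) = {x}
FOLLOW(S) = {$}
FOLLOW(T) = {$}
Therefore, FOLLOW(S) = {$}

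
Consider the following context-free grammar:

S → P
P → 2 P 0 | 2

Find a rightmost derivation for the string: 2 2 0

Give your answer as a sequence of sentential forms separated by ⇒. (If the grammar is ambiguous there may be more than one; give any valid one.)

S ⇒ P ⇒ 2 P 0 ⇒ 2 2 0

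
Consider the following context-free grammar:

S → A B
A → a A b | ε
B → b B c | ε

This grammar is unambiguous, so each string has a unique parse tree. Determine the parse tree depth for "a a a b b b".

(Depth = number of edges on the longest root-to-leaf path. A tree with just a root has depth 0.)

5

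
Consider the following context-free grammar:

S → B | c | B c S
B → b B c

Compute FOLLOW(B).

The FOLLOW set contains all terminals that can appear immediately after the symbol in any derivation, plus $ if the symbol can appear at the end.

We compute FOLLOW(B) using the standard algorithm.
FOLLOW(S) starts with {$}.
FIRST(B) = {b}
FIRST(S) = {b, c}
FOLLOW(B) = {$, c}
FOLLOW(S) = {$}
Therefore, FOLLOW(B) = {$, c}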